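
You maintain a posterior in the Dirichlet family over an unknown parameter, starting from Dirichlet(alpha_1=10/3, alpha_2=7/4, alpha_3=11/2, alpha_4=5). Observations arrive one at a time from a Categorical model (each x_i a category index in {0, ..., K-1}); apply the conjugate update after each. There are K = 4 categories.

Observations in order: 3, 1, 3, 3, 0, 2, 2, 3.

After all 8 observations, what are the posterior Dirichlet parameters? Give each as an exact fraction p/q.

obs 1: x=3 → posterior Dirichlet(10/3, 7/4, 11/2, 6)
obs 2: x=1 → posterior Dirichlet(10/3, 11/4, 11/2, 6)
obs 3: x=3 → posterior Dirichlet(10/3, 11/4, 11/2, 7)
obs 4: x=3 → posterior Dirichlet(10/3, 11/4, 11/2, 8)
obs 5: x=0 → posterior Dirichlet(13/3, 11/4, 11/2, 8)
obs 6: x=2 → posterior Dirichlet(13/3, 11/4, 13/2, 8)
obs 7: x=2 → posterior Dirichlet(13/3, 11/4, 15/2, 8)
obs 8: x=3 → posterior Dirichlet(13/3, 11/4, 15/2, 9)

alpha_1=13/3, alpha_2=11/4, alpha_3=15/2, alpha_4=9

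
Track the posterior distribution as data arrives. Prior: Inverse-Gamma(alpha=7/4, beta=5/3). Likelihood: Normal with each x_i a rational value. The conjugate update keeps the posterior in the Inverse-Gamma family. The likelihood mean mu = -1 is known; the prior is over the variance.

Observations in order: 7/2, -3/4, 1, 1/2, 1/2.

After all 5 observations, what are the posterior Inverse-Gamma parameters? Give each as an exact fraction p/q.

alpha=17/4, beta=1543/96

obs 1: x=7/2 → posterior Inverse-Gamma(9/4, 283/24)
obs 2: x=-3/4 → posterior Inverse-Gamma(11/4, 1135/96)
obs 3: x=1 → posterior Inverse-Gamma(13/4, 1327/96)
obs 4: x=1/2 → posterior Inverse-Gamma(15/4, 1435/96)
obs 5: x=1/2 → posterior Inverse-Gamma(17/4, 1543/96)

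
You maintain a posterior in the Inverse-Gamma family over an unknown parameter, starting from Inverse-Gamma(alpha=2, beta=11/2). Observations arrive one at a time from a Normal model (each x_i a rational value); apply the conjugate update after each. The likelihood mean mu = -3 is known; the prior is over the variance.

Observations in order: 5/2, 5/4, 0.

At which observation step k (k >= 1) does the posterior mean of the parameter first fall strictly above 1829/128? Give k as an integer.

k = 2

obs 1: x=5/2 → posterior Inverse-Gamma(5/2, 165/8)
obs 2: x=5/4 → posterior Inverse-Gamma(3, 949/32)
obs 3: x=0 → posterior Inverse-Gamma(7/2, 1093/32)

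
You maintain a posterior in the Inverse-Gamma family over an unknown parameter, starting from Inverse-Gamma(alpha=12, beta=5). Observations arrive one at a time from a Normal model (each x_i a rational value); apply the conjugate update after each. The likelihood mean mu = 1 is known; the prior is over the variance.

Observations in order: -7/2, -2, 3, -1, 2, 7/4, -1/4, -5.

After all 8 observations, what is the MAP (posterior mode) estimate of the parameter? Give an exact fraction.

obs 1: x=-7/2 → posterior Inverse-Gamma(25/2, 121/8)
obs 2: x=-2 → posterior Inverse-Gamma(13, 157/8)
obs 3: x=3 → posterior Inverse-Gamma(27/2, 173/8)
obs 4: x=-1 → posterior Inverse-Gamma(14, 189/8)
obs 5: x=2 → posterior Inverse-Gamma(29/2, 193/8)
obs 6: x=7/4 → posterior Inverse-Gamma(15, 781/32)
obs 7: x=-1/4 → posterior Inverse-Gamma(31/2, 403/16)
obs 8: x=-5 → posterior Inverse-Gamma(16, 691/16)

691/272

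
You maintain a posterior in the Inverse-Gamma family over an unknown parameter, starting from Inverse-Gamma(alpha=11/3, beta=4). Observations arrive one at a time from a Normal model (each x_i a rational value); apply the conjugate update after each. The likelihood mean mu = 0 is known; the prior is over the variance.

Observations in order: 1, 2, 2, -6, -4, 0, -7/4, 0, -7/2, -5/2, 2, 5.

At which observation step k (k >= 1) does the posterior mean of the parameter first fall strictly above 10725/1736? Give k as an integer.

obs 1: x=1 → posterior Inverse-Gamma(25/6, 9/2)
obs 2: x=2 → posterior Inverse-Gamma(14/3, 13/2)
obs 3: x=2 → posterior Inverse-Gamma(31/6, 17/2)
obs 4: x=-6 → posterior Inverse-Gamma(17/3, 53/2)
obs 5: x=-4 → posterior Inverse-Gamma(37/6, 69/2)
obs 6: x=0 → posterior Inverse-Gamma(20/3, 69/2)
obs 7: x=-7/4 → posterior Inverse-Gamma(43/6, 1153/32)
obs 8: x=0 → posterior Inverse-Gamma(23/3, 1153/32)
obs 9: x=-7/2 → posterior Inverse-Gamma(49/6, 1349/32)
obs 10: x=-5/2 → posterior Inverse-Gamma(26/3, 1449/32)
obs 11: x=2 → posterior Inverse-Gamma(55/6, 1513/32)
obs 12: x=5 → posterior Inverse-Gamma(29/3, 1913/32)

k = 5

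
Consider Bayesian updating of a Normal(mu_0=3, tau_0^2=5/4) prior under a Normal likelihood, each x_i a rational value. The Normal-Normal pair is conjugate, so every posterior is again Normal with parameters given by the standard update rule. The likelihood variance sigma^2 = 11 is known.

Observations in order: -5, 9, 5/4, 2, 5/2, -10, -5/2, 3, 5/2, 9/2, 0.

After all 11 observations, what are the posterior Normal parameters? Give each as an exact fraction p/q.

mu_0=673/396, tau_0^2=5/9

obs 1: x=-5 → posterior Normal(107/49, 55/49)
obs 2: x=9 → posterior Normal(76/27, 55/54)
obs 3: x=5/4 → posterior Normal(633/236, 55/59)
obs 4: x=2 → posterior Normal(673/256, 55/64)
obs 5: x=5/2 → posterior Normal(241/92, 55/69)
obs 6: x=-10 → posterior Normal(523/296, 55/74)
obs 7: x=-5/2 → posterior Normal(473/316, 55/79)
obs 8: x=3 → posterior Normal(533/336, 55/84)
obs 9: x=5/2 → posterior Normal(583/356, 55/89)
obs 10: x=9/2 → posterior Normal(673/376, 55/94)
obs 11: x=0 → posterior Normal(673/396, 5/9)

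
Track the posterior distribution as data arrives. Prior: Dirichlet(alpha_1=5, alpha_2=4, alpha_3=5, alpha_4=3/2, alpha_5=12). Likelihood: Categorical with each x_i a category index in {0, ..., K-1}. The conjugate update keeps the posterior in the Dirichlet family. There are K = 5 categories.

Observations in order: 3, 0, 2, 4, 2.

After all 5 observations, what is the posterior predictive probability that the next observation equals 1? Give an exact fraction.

obs 1: x=3 → posterior Dirichlet(5, 4, 5, 5/2, 12)
obs 2: x=0 → posterior Dirichlet(6, 4, 5, 5/2, 12)
obs 3: x=2 → posterior Dirichlet(6, 4, 6, 5/2, 12)
obs 4: x=4 → posterior Dirichlet(6, 4, 6, 5/2, 13)
obs 5: x=2 → posterior Dirichlet(6, 4, 7, 5/2, 13)

8/65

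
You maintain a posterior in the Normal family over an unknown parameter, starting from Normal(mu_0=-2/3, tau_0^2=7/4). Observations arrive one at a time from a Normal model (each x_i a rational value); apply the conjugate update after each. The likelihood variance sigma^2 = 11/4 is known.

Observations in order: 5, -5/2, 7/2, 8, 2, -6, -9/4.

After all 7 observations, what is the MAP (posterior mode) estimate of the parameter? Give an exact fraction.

563/720

obs 1: x=5 → posterior Normal(83/54, 77/72)
obs 2: x=-5/2 → posterior Normal(61/150, 77/100)
obs 3: x=7/2 → posterior Normal(13/12, 77/128)
obs 4: x=8 → posterior Normal(272/117, 77/156)
obs 5: x=2 → posterior Normal(157/69, 77/184)
obs 6: x=-6 → posterior Normal(188/159, 77/212)
obs 7: x=-9/4 → posterior Normal(563/720, 77/240)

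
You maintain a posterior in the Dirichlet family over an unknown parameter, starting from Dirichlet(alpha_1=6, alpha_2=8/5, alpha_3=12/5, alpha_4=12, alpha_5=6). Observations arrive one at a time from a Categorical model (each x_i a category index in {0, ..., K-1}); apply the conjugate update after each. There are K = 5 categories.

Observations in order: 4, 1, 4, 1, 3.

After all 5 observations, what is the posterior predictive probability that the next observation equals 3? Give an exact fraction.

13/33

obs 1: x=4 → posterior Dirichlet(6, 8/5, 12/5, 12, 7)
obs 2: x=1 → posterior Dirichlet(6, 13/5, 12/5, 12, 7)
obs 3: x=4 → posterior Dirichlet(6, 13/5, 12/5, 12, 8)
obs 4: x=1 → posterior Dirichlet(6, 18/5, 12/5, 12, 8)
obs 5: x=3 → posterior Dirichlet(6, 18/5, 12/5, 13, 8)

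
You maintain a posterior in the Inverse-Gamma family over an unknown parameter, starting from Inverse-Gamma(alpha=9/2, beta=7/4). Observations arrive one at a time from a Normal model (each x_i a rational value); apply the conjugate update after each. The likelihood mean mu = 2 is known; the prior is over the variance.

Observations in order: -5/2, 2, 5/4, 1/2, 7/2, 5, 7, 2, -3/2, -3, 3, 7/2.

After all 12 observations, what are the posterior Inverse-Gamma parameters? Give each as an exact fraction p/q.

alpha=21/2, beta=1653/32

obs 1: x=-5/2 → posterior Inverse-Gamma(5, 95/8)
obs 2: x=2 → posterior Inverse-Gamma(11/2, 95/8)
obs 3: x=5/4 → posterior Inverse-Gamma(6, 389/32)
obs 4: x=1/2 → posterior Inverse-Gamma(13/2, 425/32)
obs 5: x=7/2 → posterior Inverse-Gamma(7, 461/32)
obs 6: x=5 → posterior Inverse-Gamma(15/2, 605/32)
obs 7: x=7 → posterior Inverse-Gamma(8, 1005/32)
obs 8: x=2 → posterior Inverse-Gamma(17/2, 1005/32)
obs 9: x=-3/2 → posterior Inverse-Gamma(9, 1201/32)
obs 10: x=-3 → posterior Inverse-Gamma(19/2, 1601/32)
obs 11: x=3 → posterior Inverse-Gamma(10, 1617/32)
obs 12: x=7/2 → posterior Inverse-Gamma(21/2, 1653/32)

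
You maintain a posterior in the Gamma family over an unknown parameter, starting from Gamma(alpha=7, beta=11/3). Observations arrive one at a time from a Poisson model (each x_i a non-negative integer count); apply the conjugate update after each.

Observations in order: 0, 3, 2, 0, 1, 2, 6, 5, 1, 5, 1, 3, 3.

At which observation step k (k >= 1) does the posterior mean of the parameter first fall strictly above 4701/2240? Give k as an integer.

obs 1: x=0 → posterior Gamma(7, 14/3)
obs 2: x=3 → posterior Gamma(10, 17/3)
obs 3: x=2 → posterior Gamma(12, 20/3)
obs 4: x=0 → posterior Gamma(12, 23/3)
obs 5: x=1 → posterior Gamma(13, 26/3)
obs 6: x=2 → posterior Gamma(15, 29/3)
obs 7: x=6 → posterior Gamma(21, 32/3)
obs 8: x=5 → posterior Gamma(26, 35/3)
obs 9: x=1 → posterior Gamma(27, 38/3)
obs 10: x=5 → posterior Gamma(32, 41/3)
obs 11: x=1 → posterior Gamma(33, 44/3)
obs 12: x=3 → posterior Gamma(36, 47/3)
obs 13: x=3 → posterior Gamma(39, 50/3)

k = 8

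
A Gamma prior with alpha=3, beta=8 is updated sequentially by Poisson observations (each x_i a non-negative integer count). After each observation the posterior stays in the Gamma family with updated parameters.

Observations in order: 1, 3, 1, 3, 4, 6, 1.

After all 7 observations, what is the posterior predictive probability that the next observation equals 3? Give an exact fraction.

18929023935978412628173828125/158456325028528675187087900672

obs 1: x=1 → posterior Gamma(4, 9)
obs 2: x=3 → posterior Gamma(7, 10)
obs 3: x=1 → posterior Gamma(8, 11)
obs 4: x=3 → posterior Gamma(11, 12)
obs 5: x=4 → posterior Gamma(15, 13)
obs 6: x=6 → posterior Gamma(21, 14)
obs 7: x=1 → posterior Gamma(22, 15)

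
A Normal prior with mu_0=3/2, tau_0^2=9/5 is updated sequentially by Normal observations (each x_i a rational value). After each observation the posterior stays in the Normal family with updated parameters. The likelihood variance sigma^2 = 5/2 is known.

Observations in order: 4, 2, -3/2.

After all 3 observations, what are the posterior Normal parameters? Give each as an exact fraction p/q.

obs 1: x=4 → posterior Normal(219/86, 45/43)
obs 2: x=2 → posterior Normal(291/122, 45/61)
obs 3: x=-3/2 → posterior Normal(3/2, 45/79)

mu_0=3/2, tau_0^2=45/79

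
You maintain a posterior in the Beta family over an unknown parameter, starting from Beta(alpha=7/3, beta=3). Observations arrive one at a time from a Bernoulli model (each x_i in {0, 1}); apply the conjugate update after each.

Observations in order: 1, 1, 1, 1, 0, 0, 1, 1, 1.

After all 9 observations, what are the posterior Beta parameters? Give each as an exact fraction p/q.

alpha=28/3, beta=5

obs 1: x=1 → posterior Beta(10/3, 3)
obs 2: x=1 → posterior Beta(13/3, 3)
obs 3: x=1 → posterior Beta(16/3, 3)
obs 4: x=1 → posterior Beta(19/3, 3)
obs 5: x=0 → posterior Beta(19/3, 4)
obs 6: x=0 → posterior Beta(19/3, 5)
obs 7: x=1 → posterior Beta(22/3, 5)
obs 8: x=1 → posterior Beta(25/3, 5)
obs 9: x=1 → posterior Beta(28/3, 5)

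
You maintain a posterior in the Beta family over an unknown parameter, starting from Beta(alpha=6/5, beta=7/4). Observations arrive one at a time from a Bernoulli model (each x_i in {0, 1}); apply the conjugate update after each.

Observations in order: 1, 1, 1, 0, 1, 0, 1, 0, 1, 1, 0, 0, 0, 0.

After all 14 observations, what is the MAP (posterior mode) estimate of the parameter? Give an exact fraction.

obs 1: x=1 → posterior Beta(11/5, 7/4)
obs 2: x=1 → posterior Beta(16/5, 7/4)
obs 3: x=1 → posterior Beta(21/5, 7/4)
obs 4: x=0 → posterior Beta(21/5, 11/4)
obs 5: x=1 → posterior Beta(26/5, 11/4)
obs 6: x=0 → posterior Beta(26/5, 15/4)
obs 7: x=1 → posterior Beta(31/5, 15/4)
obs 8: x=0 → posterior Beta(31/5, 19/4)
obs 9: x=1 → posterior Beta(36/5, 19/4)
obs 10: x=1 → posterior Beta(41/5, 19/4)
obs 11: x=0 → posterior Beta(41/5, 23/4)
obs 12: x=0 → posterior Beta(41/5, 27/4)
obs 13: x=0 → posterior Beta(41/5, 31/4)
obs 14: x=0 → posterior Beta(41/5, 35/4)

144/299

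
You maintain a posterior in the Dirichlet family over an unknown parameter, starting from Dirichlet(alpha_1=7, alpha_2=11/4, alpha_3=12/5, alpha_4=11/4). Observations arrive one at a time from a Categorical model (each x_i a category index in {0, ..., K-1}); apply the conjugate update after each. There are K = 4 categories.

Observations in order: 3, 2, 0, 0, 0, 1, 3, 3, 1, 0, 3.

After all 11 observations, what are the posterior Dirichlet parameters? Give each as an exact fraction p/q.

obs 1: x=3 → posterior Dirichlet(7, 11/4, 12/5, 15/4)
obs 2: x=2 → posterior Dirichlet(7, 11/4, 17/5, 15/4)
obs 3: x=0 → posterior Dirichlet(8, 11/4, 17/5, 15/4)
obs 4: x=0 → posterior Dirichlet(9, 11/4, 17/5, 15/4)
obs 5: x=0 → posterior Dirichlet(10, 11/4, 17/5, 15/4)
obs 6: x=1 → posterior Dirichlet(10, 15/4, 17/5, 15/4)
obs 7: x=3 → posterior Dirichlet(10, 15/4, 17/5, 19/4)
obs 8: x=3 → posterior Dirichlet(10, 15/4, 17/5, 23/4)
obs 9: x=1 → posterior Dirichlet(10, 19/4, 17/5, 23/4)
obs 10: x=0 → posterior Dirichlet(11, 19/4, 17/5, 23/4)
obs 11: x=3 → posterior Dirichlet(11, 19/4, 17/5, 27/4)

alpha_1=11, alpha_2=19/4, alpha_3=17/5, alpha_4=27/4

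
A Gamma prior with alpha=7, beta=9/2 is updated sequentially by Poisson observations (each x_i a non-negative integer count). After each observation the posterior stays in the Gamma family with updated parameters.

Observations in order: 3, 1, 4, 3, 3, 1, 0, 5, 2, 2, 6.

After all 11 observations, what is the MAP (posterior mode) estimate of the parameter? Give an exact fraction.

obs 1: x=3 → posterior Gamma(10, 11/2)
obs 2: x=1 → posterior Gamma(11, 13/2)
obs 3: x=4 → posterior Gamma(15, 15/2)
obs 4: x=3 → posterior Gamma(18, 17/2)
obs 5: x=3 → posterior Gamma(21, 19/2)
obs 6: x=1 → posterior Gamma(22, 21/2)
obs 7: x=0 → posterior Gamma(22, 23/2)
obs 8: x=5 → posterior Gamma(27, 25/2)
obs 9: x=2 → posterior Gamma(29, 27/2)
obs 10: x=2 → posterior Gamma(31, 29/2)
obs 11: x=6 → posterior Gamma(37, 31/2)

72/31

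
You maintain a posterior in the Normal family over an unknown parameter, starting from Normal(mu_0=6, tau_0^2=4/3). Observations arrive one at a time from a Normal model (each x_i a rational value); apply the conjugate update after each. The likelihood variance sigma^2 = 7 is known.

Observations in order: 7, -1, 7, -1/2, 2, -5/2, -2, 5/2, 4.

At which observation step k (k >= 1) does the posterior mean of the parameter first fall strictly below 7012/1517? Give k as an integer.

obs 1: x=7 → posterior Normal(154/25, 28/25)
obs 2: x=-1 → posterior Normal(150/29, 28/29)
obs 3: x=7 → posterior Normal(178/33, 28/33)
obs 4: x=-1/2 → posterior Normal(176/37, 28/37)
obs 5: x=2 → posterior Normal(184/41, 28/41)
obs 6: x=-5/2 → posterior Normal(58/15, 28/45)
obs 7: x=-2 → posterior Normal(166/49, 4/7)
obs 8: x=5/2 → posterior Normal(176/53, 28/53)
obs 9: x=4 → posterior Normal(64/19, 28/57)

k = 5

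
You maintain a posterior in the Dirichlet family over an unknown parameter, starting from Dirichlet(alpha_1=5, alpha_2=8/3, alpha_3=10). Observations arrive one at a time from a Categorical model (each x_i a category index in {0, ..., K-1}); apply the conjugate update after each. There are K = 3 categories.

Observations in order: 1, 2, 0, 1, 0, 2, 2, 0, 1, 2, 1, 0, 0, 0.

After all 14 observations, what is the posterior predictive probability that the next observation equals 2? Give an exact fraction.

obs 1: x=1 → posterior Dirichlet(5, 11/3, 10)
obs 2: x=2 → posterior Dirichlet(5, 11/3, 11)
obs 3: x=0 → posterior Dirichlet(6, 11/3, 11)
obs 4: x=1 → posterior Dirichlet(6, 14/3, 11)
obs 5: x=0 → posterior Dirichlet(7, 14/3, 11)
obs 6: x=2 → posterior Dirichlet(7, 14/3, 12)
obs 7: x=2 → posterior Dirichlet(7, 14/3, 13)
obs 8: x=0 → posterior Dirichlet(8, 14/3, 13)
obs 9: x=1 → posterior Dirichlet(8, 17/3, 13)
obs 10: x=2 → posterior Dirichlet(8, 17/3, 14)
obs 11: x=1 → posterior Dirichlet(8, 20/3, 14)
obs 12: x=0 → posterior Dirichlet(9, 20/3, 14)
obs 13: x=0 → posterior Dirichlet(10, 20/3, 14)
obs 14: x=0 → posterior Dirichlet(11, 20/3, 14)

42/95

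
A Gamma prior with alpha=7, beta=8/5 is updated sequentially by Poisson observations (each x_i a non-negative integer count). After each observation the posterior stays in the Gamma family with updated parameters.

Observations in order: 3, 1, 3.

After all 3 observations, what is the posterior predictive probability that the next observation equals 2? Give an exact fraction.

obs 1: x=3 → posterior Gamma(10, 13/5)
obs 2: x=1 → posterior Gamma(11, 18/5)
obs 3: x=3 → posterior Gamma(14, 23/5)

4347313621702031178375/20390621420953563824128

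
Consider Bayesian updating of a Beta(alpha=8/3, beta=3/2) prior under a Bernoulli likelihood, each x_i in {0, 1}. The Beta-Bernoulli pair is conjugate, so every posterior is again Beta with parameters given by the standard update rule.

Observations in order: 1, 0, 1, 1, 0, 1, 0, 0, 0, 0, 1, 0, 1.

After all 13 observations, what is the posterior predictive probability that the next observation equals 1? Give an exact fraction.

52/103

obs 1: x=1 → posterior Beta(11/3, 3/2)
obs 2: x=0 → posterior Beta(11/3, 5/2)
obs 3: x=1 → posterior Beta(14/3, 5/2)
obs 4: x=1 → posterior Beta(17/3, 5/2)
obs 5: x=0 → posterior Beta(17/3, 7/2)
obs 6: x=1 → posterior Beta(20/3, 7/2)
obs 7: x=0 → posterior Beta(20/3, 9/2)
obs 8: x=0 → posterior Beta(20/3, 11/2)
obs 9: x=0 → posterior Beta(20/3, 13/2)
obs 10: x=0 → posterior Beta(20/3, 15/2)
obs 11: x=1 → posterior Beta(23/3, 15/2)
obs 12: x=0 → posterior Beta(23/3, 17/2)
obs 13: x=1 → posterior Beta(26/3, 17/2)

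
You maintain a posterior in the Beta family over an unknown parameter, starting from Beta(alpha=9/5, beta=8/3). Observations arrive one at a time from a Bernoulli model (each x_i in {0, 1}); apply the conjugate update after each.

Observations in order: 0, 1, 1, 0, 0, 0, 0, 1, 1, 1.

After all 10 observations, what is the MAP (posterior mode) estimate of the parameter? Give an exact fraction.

87/187

obs 1: x=0 → posterior Beta(9/5, 11/3)
obs 2: x=1 → posterior Beta(14/5, 11/3)
obs 3: x=1 → posterior Beta(19/5, 11/3)
obs 4: x=0 → posterior Beta(19/5, 14/3)
obs 5: x=0 → posterior Beta(19/5, 17/3)
obs 6: x=0 → posterior Beta(19/5, 20/3)
obs 7: x=0 → posterior Beta(19/5, 23/3)
obs 8: x=1 → posterior Beta(24/5, 23/3)
obs 9: x=1 → posterior Beta(29/5, 23/3)
obs 10: x=1 → posterior Beta(34/5, 23/3)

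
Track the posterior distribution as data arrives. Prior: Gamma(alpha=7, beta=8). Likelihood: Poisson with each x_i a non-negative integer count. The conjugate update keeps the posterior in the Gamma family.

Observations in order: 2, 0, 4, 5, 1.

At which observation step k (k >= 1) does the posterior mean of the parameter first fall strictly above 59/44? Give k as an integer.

k = 4

obs 1: x=2 → posterior Gamma(9, 9)
obs 2: x=0 → posterior Gamma(9, 10)
obs 3: x=4 → posterior Gamma(13, 11)
obs 4: x=5 → posterior Gamma(18, 12)
obs 5: x=1 → posterior Gamma(19, 13)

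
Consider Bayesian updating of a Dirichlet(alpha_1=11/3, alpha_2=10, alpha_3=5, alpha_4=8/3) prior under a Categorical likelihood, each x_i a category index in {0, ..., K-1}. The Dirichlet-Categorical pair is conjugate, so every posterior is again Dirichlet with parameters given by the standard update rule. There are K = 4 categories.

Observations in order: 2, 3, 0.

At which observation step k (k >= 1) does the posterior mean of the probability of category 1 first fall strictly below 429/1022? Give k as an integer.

k = 3

obs 1: x=2 → posterior Dirichlet(11/3, 10, 6, 8/3)
obs 2: x=3 → posterior Dirichlet(11/3, 10, 6, 11/3)
obs 3: x=0 → posterior Dirichlet(14/3, 10, 6, 11/3)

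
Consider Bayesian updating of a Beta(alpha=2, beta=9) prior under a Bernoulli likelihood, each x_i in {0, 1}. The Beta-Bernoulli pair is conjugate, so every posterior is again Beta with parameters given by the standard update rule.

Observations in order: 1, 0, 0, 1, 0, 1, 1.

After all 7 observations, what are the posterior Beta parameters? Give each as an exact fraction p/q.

obs 1: x=1 → posterior Beta(3, 9)
obs 2: x=0 → posterior Beta(3, 10)
obs 3: x=0 → posterior Beta(3, 11)
obs 4: x=1 → posterior Beta(4, 11)
obs 5: x=0 → posterior Beta(4, 12)
obs 6: x=1 → posterior Beta(5, 12)
obs 7: x=1 → posterior Beta(6, 12)

alpha=6, beta=12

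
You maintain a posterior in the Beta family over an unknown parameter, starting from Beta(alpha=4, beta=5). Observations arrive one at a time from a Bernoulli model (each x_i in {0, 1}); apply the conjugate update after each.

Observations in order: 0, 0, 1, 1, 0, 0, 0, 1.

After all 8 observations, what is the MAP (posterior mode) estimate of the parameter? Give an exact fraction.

obs 1: x=0 → posterior Beta(4, 6)
obs 2: x=0 → posterior Beta(4, 7)
obs 3: x=1 → posterior Beta(5, 7)
obs 4: x=1 → posterior Beta(6, 7)
obs 5: x=0 → posterior Beta(6, 8)
obs 6: x=0 → posterior Beta(6, 9)
obs 7: x=0 → posterior Beta(6, 10)
obs 8: x=1 → posterior Beta(7, 10)

2/5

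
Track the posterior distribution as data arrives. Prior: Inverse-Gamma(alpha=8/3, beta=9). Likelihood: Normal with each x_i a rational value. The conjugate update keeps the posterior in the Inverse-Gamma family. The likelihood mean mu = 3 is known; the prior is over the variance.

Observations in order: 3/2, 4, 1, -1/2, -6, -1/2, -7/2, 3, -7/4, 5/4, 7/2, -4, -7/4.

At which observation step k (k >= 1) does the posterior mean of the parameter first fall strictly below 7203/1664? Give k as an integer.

k = 2

obs 1: x=3/2 → posterior Inverse-Gamma(19/6, 81/8)
obs 2: x=4 → posterior Inverse-Gamma(11/3, 85/8)
obs 3: x=1 → posterior Inverse-Gamma(25/6, 101/8)
obs 4: x=-1/2 → posterior Inverse-Gamma(14/3, 75/4)
obs 5: x=-6 → posterior Inverse-Gamma(31/6, 237/4)
obs 6: x=-1/2 → posterior Inverse-Gamma(17/3, 523/8)
obs 7: x=-7/2 → posterior Inverse-Gamma(37/6, 173/2)
obs 8: x=3 → posterior Inverse-Gamma(20/3, 173/2)
obs 9: x=-7/4 → posterior Inverse-Gamma(43/6, 3129/32)
obs 10: x=5/4 → posterior Inverse-Gamma(23/3, 1589/16)
obs 11: x=7/2 → posterior Inverse-Gamma(49/6, 1591/16)
obs 12: x=-4 → posterior Inverse-Gamma(26/3, 1983/16)
obs 13: x=-7/4 → posterior Inverse-Gamma(55/6, 4327/32)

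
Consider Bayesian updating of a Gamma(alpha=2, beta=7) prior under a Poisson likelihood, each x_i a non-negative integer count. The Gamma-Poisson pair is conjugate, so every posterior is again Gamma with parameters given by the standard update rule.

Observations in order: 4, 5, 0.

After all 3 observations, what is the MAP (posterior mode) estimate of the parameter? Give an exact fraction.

1

obs 1: x=4 → posterior Gamma(6, 8)
obs 2: x=5 → posterior Gamma(11, 9)
obs 3: x=0 → posterior Gamma(11, 10)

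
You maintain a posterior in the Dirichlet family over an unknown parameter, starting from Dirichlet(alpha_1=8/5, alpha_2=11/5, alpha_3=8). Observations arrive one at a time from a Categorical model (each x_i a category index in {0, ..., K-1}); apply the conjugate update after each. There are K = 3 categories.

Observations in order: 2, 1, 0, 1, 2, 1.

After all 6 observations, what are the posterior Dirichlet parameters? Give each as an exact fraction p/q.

obs 1: x=2 → posterior Dirichlet(8/5, 11/5, 9)
obs 2: x=1 → posterior Dirichlet(8/5, 16/5, 9)
obs 3: x=0 → posterior Dirichlet(13/5, 16/5, 9)
obs 4: x=1 → posterior Dirichlet(13/5, 21/5, 9)
obs 5: x=2 → posterior Dirichlet(13/5, 21/5, 10)
obs 6: x=1 → posterior Dirichlet(13/5, 26/5, 10)

alpha_1=13/5, alpha_2=26/5, alpha_3=10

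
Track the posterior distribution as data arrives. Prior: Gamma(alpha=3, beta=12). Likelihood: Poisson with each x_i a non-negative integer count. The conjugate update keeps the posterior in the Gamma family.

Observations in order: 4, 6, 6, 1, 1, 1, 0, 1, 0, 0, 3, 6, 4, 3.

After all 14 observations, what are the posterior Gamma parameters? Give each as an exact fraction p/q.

obs 1: x=4 → posterior Gamma(7, 13)
obs 2: x=6 → posterior Gamma(13, 14)
obs 3: x=6 → posterior Gamma(19, 15)
obs 4: x=1 → posterior Gamma(20, 16)
obs 5: x=1 → posterior Gamma(21, 17)
obs 6: x=1 → posterior Gamma(22, 18)
obs 7: x=0 → posterior Gamma(22, 19)
obs 8: x=1 → posterior Gamma(23, 20)
obs 9: x=0 → posterior Gamma(23, 21)
obs 10: x=0 → posterior Gamma(23, 22)
obs 11: x=3 → posterior Gamma(26, 23)
obs 12: x=6 → posterior Gamma(32, 24)
obs 13: x=4 → posterior Gamma(36, 25)
obs 14: x=3 → posterior Gamma(39, 26)

alpha=39, beta=26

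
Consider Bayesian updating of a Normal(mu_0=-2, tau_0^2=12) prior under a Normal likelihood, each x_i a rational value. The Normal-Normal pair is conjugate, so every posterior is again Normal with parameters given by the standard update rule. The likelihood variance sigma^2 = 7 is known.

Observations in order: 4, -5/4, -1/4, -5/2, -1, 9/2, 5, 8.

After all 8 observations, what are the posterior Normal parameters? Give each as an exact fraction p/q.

obs 1: x=4 → posterior Normal(34/19, 84/19)
obs 2: x=-5/4 → posterior Normal(19/31, 84/31)
obs 3: x=-1/4 → posterior Normal(16/43, 84/43)
obs 4: x=-5/2 → posterior Normal(-14/55, 84/55)
obs 5: x=-1 → posterior Normal(-26/67, 84/67)
obs 6: x=9/2 → posterior Normal(28/79, 84/79)
obs 7: x=5 → posterior Normal(88/91, 12/13)
obs 8: x=8 → posterior Normal(184/103, 84/103)

mu_0=184/103, tau_0^2=84/103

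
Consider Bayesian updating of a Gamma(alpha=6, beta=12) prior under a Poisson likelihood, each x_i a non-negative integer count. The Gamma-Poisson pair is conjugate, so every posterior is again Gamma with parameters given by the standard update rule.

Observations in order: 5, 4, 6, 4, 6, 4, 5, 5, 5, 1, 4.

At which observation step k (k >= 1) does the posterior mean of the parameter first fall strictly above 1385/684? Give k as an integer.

obs 1: x=5 → posterior Gamma(11, 13)
obs 2: x=4 → posterior Gamma(15, 14)
obs 3: x=6 → posterior Gamma(21, 15)
obs 4: x=4 → posterior Gamma(25, 16)
obs 5: x=6 → posterior Gamma(31, 17)
obs 6: x=4 → posterior Gamma(35, 18)
obs 7: x=5 → posterior Gamma(40, 19)
obs 8: x=5 → posterior Gamma(45, 20)
obs 9: x=5 → posterior Gamma(50, 21)
obs 10: x=1 → posterior Gamma(51, 22)
obs 11: x=4 → posterior Gamma(55, 23)

k = 7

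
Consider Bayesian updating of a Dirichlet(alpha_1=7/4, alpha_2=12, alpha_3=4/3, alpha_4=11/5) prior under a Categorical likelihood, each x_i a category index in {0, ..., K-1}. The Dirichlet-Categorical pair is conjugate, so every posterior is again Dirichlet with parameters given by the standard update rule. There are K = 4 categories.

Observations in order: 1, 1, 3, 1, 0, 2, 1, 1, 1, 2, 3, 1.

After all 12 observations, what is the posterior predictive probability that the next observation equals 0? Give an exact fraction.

165/1757

obs 1: x=1 → posterior Dirichlet(7/4, 13, 4/3, 11/5)
obs 2: x=1 → posterior Dirichlet(7/4, 14, 4/3, 11/5)
obs 3: x=3 → posterior Dirichlet(7/4, 14, 4/3, 16/5)
obs 4: x=1 → posterior Dirichlet(7/4, 15, 4/3, 16/5)
obs 5: x=0 → posterior Dirichlet(11/4, 15, 4/3, 16/5)
obs 6: x=2 → posterior Dirichlet(11/4, 15, 7/3, 16/5)
obs 7: x=1 → posterior Dirichlet(11/4, 16, 7/3, 16/5)
obs 8: x=1 → posterior Dirichlet(11/4, 17, 7/3, 16/5)
obs 9: x=1 → posterior Dirichlet(11/4, 18, 7/3, 16/5)
obs 10: x=2 → posterior Dirichlet(11/4, 18, 10/3, 16/5)
obs 11: x=3 → posterior Dirichlet(11/4, 18, 10/3, 21/5)
obs 12: x=1 → posterior Dirichlet(11/4, 19, 10/3, 21/5)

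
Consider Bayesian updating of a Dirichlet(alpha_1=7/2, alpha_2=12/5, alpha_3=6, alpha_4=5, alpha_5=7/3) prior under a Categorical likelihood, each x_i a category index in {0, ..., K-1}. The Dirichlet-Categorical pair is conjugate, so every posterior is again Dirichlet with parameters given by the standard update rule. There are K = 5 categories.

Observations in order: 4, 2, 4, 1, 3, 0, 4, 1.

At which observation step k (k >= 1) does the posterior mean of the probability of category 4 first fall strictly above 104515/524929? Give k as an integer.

obs 1: x=4 → posterior Dirichlet(7/2, 12/5, 6, 5, 10/3)
obs 2: x=2 → posterior Dirichlet(7/2, 12/5, 7, 5, 10/3)
obs 3: x=4 → posterior Dirichlet(7/2, 12/5, 7, 5, 13/3)
obs 4: x=1 → posterior Dirichlet(7/2, 17/5, 7, 5, 13/3)
obs 5: x=3 → posterior Dirichlet(7/2, 17/5, 7, 6, 13/3)
obs 6: x=0 → posterior Dirichlet(9/2, 17/5, 7, 6, 13/3)
obs 7: x=4 → posterior Dirichlet(9/2, 17/5, 7, 6, 16/3)
obs 8: x=1 → posterior Dirichlet(9/2, 22/5, 7, 6, 16/3)

k = 7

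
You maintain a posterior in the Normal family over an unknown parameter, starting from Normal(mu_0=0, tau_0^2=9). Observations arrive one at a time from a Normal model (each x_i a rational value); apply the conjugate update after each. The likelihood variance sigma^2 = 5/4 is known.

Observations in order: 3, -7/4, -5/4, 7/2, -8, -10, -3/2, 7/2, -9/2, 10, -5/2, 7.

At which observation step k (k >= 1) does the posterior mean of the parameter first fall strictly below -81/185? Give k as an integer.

obs 1: x=3 → posterior Normal(108/41, 45/41)
obs 2: x=-7/4 → posterior Normal(45/77, 45/77)
obs 3: x=-5/4 → posterior Normal(0, 45/113)
obs 4: x=7/2 → posterior Normal(126/149, 45/149)
obs 5: x=-8 → posterior Normal(-162/185, 9/37)
obs 6: x=-10 → posterior Normal(-522/221, 45/221)
obs 7: x=-3/2 → posterior Normal(-576/257, 45/257)
obs 8: x=7/2 → posterior Normal(-450/293, 45/293)
obs 9: x=-9/2 → posterior Normal(-612/329, 45/329)
obs 10: x=10 → posterior Normal(-252/365, 9/73)
obs 11: x=-5/2 → posterior Normal(-342/401, 45/401)
obs 12: x=7 → posterior Normal(-90/437, 45/437)

k = 5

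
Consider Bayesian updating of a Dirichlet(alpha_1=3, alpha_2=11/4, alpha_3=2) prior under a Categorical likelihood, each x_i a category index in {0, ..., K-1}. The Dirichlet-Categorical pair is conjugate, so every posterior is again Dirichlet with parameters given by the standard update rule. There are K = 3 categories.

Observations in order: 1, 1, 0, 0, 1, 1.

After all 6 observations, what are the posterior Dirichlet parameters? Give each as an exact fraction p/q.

obs 1: x=1 → posterior Dirichlet(3, 15/4, 2)
obs 2: x=1 → posterior Dirichlet(3, 19/4, 2)
obs 3: x=0 → posterior Dirichlet(4, 19/4, 2)
obs 4: x=0 → posterior Dirichlet(5, 19/4, 2)
obs 5: x=1 → posterior Dirichlet(5, 23/4, 2)
obs 6: x=1 → posterior Dirichlet(5, 27/4, 2)

alpha_1=5, alpha_2=27/4, alpha_3=2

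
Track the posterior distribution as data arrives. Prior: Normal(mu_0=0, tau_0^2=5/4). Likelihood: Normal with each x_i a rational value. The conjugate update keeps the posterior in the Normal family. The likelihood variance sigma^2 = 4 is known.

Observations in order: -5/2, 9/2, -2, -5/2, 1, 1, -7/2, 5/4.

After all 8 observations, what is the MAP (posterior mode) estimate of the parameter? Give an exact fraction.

obs 1: x=-5/2 → posterior Normal(-25/42, 20/21)
obs 2: x=9/2 → posterior Normal(5/13, 10/13)
obs 3: x=-2 → posterior Normal(0, 20/31)
obs 4: x=-5/2 → posterior Normal(-25/72, 5/9)
obs 5: x=1 → posterior Normal(-15/82, 20/41)
obs 6: x=1 → posterior Normal(-5/92, 10/23)
obs 7: x=-7/2 → posterior Normal(-20/51, 20/51)
obs 8: x=5/4 → posterior Normal(-55/224, 5/14)

-55/224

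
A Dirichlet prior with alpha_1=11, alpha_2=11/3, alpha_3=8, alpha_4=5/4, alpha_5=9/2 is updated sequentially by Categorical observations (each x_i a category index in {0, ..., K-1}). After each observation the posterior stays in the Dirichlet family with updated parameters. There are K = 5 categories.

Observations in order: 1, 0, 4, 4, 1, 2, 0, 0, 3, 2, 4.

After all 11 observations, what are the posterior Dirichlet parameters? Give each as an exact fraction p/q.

obs 1: x=1 → posterior Dirichlet(11, 14/3, 8, 5/4, 9/2)
obs 2: x=0 → posterior Dirichlet(12, 14/3, 8, 5/4, 9/2)
obs 3: x=4 → posterior Dirichlet(12, 14/3, 8, 5/4, 11/2)
obs 4: x=4 → posterior Dirichlet(12, 14/3, 8, 5/4, 13/2)
obs 5: x=1 → posterior Dirichlet(12, 17/3, 8, 5/4, 13/2)
obs 6: x=2 → posterior Dirichlet(12, 17/3, 9, 5/4, 13/2)
obs 7: x=0 → posterior Dirichlet(13, 17/3, 9, 5/4, 13/2)
obs 8: x=0 → posterior Dirichlet(14, 17/3, 9, 5/4, 13/2)
obs 9: x=3 → posterior Dirichlet(14, 17/3, 9, 9/4, 13/2)
obs 10: x=2 → posterior Dirichlet(14, 17/3, 10, 9/4, 13/2)
obs 11: x=4 → posterior Dirichlet(14, 17/3, 10, 9/4, 15/2)

alpha_1=14, alpha_2=17/3, alpha_3=10, alpha_4=9/4, alpha_5=15/2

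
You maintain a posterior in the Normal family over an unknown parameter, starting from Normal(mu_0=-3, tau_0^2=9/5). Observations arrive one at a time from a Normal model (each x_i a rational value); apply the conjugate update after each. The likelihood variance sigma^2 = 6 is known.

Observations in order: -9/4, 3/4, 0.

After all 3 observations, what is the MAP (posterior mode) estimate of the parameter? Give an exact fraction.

obs 1: x=-9/4 → posterior Normal(-147/52, 18/13)
obs 2: x=3/4 → posterior Normal(-69/32, 9/8)
obs 3: x=0 → posterior Normal(-69/38, 18/19)

-69/38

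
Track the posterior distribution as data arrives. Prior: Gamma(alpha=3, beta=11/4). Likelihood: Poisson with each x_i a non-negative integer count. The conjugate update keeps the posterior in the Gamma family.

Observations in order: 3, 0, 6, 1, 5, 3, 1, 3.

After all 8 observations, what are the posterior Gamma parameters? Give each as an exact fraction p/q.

alpha=25, beta=43/4

obs 1: x=3 → posterior Gamma(6, 15/4)
obs 2: x=0 → posterior Gamma(6, 19/4)
obs 3: x=6 → posterior Gamma(12, 23/4)
obs 4: x=1 → posterior Gamma(13, 27/4)
obs 5: x=5 → posterior Gamma(18, 31/4)
obs 6: x=3 → posterior Gamma(21, 35/4)
obs 7: x=1 → posterior Gamma(22, 39/4)
obs 8: x=3 → posterior Gamma(25, 43/4)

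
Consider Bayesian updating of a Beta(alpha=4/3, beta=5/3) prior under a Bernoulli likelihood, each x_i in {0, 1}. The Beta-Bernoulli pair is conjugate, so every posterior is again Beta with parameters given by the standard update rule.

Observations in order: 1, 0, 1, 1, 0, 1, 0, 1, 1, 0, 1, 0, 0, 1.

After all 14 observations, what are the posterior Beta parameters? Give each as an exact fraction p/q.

alpha=28/3, beta=23/3

obs 1: x=1 → posterior Beta(7/3, 5/3)
obs 2: x=0 → posterior Beta(7/3, 8/3)
obs 3: x=1 → posterior Beta(10/3, 8/3)
obs 4: x=1 → posterior Beta(13/3, 8/3)
obs 5: x=0 → posterior Beta(13/3, 11/3)
obs 6: x=1 → posterior Beta(16/3, 11/3)
obs 7: x=0 → posterior Beta(16/3, 14/3)
obs 8: x=1 → posterior Beta(19/3, 14/3)
obs 9: x=1 → posterior Beta(22/3, 14/3)
obs 10: x=0 → posterior Beta(22/3, 17/3)
obs 11: x=1 → posterior Beta(25/3, 17/3)
obs 12: x=0 → posterior Beta(25/3, 20/3)
obs 13: x=0 → posterior Beta(25/3, 23/3)
obs 14: x=1 → posterior Beta(28/3, 23/3)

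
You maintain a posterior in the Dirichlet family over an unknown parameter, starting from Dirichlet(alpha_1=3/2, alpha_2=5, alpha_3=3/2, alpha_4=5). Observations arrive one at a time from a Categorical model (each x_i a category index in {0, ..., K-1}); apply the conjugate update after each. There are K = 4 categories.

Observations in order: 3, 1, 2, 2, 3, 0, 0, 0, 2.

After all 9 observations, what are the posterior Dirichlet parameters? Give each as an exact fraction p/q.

obs 1: x=3 → posterior Dirichlet(3/2, 5, 3/2, 6)
obs 2: x=1 → posterior Dirichlet(3/2, 6, 3/2, 6)
obs 3: x=2 → posterior Dirichlet(3/2, 6, 5/2, 6)
obs 4: x=2 → posterior Dirichlet(3/2, 6, 7/2, 6)
obs 5: x=3 → posterior Dirichlet(3/2, 6, 7/2, 7)
obs 6: x=0 → posterior Dirichlet(5/2, 6, 7/2, 7)
obs 7: x=0 → posterior Dirichlet(7/2, 6, 7/2, 7)
obs 8: x=0 → posterior Dirichlet(9/2, 6, 7/2, 7)
obs 9: x=2 → posterior Dirichlet(9/2, 6, 9/2, 7)

alpha_1=9/2, alpha_2=6, alpha_3=9/2, alpha_4=7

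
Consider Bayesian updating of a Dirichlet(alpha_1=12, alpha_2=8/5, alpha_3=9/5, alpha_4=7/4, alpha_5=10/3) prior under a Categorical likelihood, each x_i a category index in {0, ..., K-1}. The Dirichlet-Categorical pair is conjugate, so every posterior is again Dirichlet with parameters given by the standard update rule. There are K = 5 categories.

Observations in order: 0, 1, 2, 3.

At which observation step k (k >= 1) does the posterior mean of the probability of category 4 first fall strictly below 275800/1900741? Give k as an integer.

obs 1: x=0 → posterior Dirichlet(13, 8/5, 9/5, 7/4, 10/3)
obs 2: x=1 → posterior Dirichlet(13, 13/5, 9/5, 7/4, 10/3)
obs 3: x=2 → posterior Dirichlet(13, 13/5, 14/5, 7/4, 10/3)
obs 4: x=3 → posterior Dirichlet(13, 13/5, 14/5, 11/4, 10/3)

k = 3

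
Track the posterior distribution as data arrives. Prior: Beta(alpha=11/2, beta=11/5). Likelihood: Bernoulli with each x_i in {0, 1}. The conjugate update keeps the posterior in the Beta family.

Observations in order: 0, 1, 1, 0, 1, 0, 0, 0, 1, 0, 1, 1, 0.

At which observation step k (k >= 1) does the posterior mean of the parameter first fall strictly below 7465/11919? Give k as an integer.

k = 6

obs 1: x=0 → posterior Beta(11/2, 16/5)
obs 2: x=1 → posterior Beta(13/2, 16/5)
obs 3: x=1 → posterior Beta(15/2, 16/5)
obs 4: x=0 → posterior Beta(15/2, 21/5)
obs 5: x=1 → posterior Beta(17/2, 21/5)
obs 6: x=0 → posterior Beta(17/2, 26/5)
obs 7: x=0 → posterior Beta(17/2, 31/5)
obs 8: x=0 → posterior Beta(17/2, 36/5)
obs 9: x=1 → posterior Beta(19/2, 36/5)
obs 10: x=0 → posterior Beta(19/2, 41/5)
obs 11: x=1 → posterior Beta(21/2, 41/5)
obs 12: x=1 → posterior Beta(23/2, 41/5)
obs 13: x=0 → posterior Beta(23/2, 46/5)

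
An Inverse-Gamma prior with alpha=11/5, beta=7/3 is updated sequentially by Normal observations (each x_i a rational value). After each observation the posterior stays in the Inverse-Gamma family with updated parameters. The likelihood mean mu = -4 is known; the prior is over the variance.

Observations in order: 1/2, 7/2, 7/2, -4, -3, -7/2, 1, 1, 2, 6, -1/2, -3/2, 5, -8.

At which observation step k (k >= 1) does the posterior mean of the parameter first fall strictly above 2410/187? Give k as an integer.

obs 1: x=1/2 → posterior Inverse-Gamma(27/10, 299/24)
obs 2: x=7/2 → posterior Inverse-Gamma(16/5, 487/12)
obs 3: x=7/2 → posterior Inverse-Gamma(37/10, 1649/24)
obs 4: x=-4 → posterior Inverse-Gamma(21/5, 1649/24)
obs 5: x=-3 → posterior Inverse-Gamma(47/10, 1661/24)
obs 6: x=-7/2 → posterior Inverse-Gamma(26/5, 208/3)
obs 7: x=1 → posterior Inverse-Gamma(57/10, 491/6)
obs 8: x=1 → posterior Inverse-Gamma(31/5, 283/3)
obs 9: x=2 → posterior Inverse-Gamma(67/10, 337/3)
obs 10: x=6 → posterior Inverse-Gamma(36/5, 487/3)
obs 11: x=-1/2 → posterior Inverse-Gamma(77/10, 4043/24)
obs 12: x=-3/2 → posterior Inverse-Gamma(41/5, 2059/12)
obs 13: x=5 → posterior Inverse-Gamma(87/10, 2545/12)
obs 14: x=-8 → posterior Inverse-Gamma(46/5, 2641/12)

k = 2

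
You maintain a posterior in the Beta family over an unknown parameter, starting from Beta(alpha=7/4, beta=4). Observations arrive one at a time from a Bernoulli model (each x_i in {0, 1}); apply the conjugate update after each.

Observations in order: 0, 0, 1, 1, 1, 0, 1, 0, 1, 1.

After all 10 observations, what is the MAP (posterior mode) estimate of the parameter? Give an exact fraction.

27/55

obs 1: x=0 → posterior Beta(7/4, 5)
obs 2: x=0 → posterior Beta(7/4, 6)
obs 3: x=1 → posterior Beta(11/4, 6)
obs 4: x=1 → posterior Beta(15/4, 6)
obs 5: x=1 → posterior Beta(19/4, 6)
obs 6: x=0 → posterior Beta(19/4, 7)
obs 7: x=1 → posterior Beta(23/4, 7)
obs 8: x=0 → posterior Beta(23/4, 8)
obs 9: x=1 → posterior Beta(27/4, 8)
obs 10: x=1 → posterior Beta(31/4, 8)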